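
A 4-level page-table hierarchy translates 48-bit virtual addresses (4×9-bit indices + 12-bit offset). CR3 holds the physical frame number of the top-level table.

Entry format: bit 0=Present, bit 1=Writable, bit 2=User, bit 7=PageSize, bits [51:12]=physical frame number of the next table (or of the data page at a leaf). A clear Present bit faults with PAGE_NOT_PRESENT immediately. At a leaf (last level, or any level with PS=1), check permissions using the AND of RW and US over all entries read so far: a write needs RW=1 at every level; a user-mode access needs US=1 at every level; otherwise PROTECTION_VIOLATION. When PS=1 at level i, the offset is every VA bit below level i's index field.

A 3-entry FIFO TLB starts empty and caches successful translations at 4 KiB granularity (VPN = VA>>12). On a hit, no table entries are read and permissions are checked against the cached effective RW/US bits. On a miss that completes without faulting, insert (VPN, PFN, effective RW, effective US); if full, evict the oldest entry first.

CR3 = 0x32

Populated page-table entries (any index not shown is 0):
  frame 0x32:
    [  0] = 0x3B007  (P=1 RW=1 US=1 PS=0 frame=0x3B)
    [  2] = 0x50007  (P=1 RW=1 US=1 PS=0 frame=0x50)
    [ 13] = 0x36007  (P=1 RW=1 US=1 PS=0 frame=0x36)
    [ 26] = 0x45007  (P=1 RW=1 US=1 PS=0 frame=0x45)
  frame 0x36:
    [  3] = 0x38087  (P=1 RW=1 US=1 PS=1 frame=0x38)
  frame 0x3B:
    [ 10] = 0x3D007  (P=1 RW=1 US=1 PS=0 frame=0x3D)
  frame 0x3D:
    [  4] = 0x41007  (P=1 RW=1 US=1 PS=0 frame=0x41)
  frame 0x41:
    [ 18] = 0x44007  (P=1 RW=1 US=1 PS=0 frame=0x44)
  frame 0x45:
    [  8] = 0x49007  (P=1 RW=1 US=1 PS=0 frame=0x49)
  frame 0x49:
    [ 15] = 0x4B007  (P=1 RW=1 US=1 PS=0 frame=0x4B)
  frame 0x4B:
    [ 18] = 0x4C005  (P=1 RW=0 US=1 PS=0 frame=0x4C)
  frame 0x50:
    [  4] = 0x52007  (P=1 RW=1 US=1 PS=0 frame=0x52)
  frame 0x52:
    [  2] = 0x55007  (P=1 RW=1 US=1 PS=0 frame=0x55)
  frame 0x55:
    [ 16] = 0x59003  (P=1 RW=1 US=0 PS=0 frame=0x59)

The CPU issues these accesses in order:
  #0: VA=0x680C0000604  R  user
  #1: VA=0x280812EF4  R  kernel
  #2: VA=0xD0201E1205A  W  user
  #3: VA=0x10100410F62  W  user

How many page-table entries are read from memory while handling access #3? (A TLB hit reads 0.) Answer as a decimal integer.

Walk each access:
#0 VA=0x680C0000604 (r,user):
  lvl0: tbl 0x32, slot 13 ⇒ 0x36007 (P1/RW1/US1/PS0)
  lvl1: tbl 0x36, slot 3 ⇒ 0x38087 (P1/RW1/US1/PS1)
  ⇒ phys 0x38604 (huge @L1)  [2 reads]
#1 VA=0x280812EF4 (r,kernel):
  lvl0: tbl 0x32, slot 0 ⇒ 0x3B007 (P1/RW1/US1/PS0)
  lvl1: tbl 0x3B, slot 10 ⇒ 0x3D007 (P1/RW1/US1/PS0)
  lvl2: tbl 0x3D, slot 4 ⇒ 0x41007 (P1/RW1/US1/PS0)
  lvl3: tbl 0x41, slot 18 ⇒ 0x44007 (P1/RW1/US1/PS0)
  ⇒ phys 0x44EF4  [4 reads]
#2 VA=0xD0201E1205A (w,user):
  lvl0: tbl 0x32, slot 26 ⇒ 0x45007 (P1/RW1/US1/PS0)
  lvl1: tbl 0x45, slot 8 ⇒ 0x49007 (P1/RW1/US1/PS0)
  lvl2: tbl 0x49, slot 15 ⇒ 0x4B007 (P1/RW1/US1/PS0)
  lvl3: tbl 0x4B, slot 18 ⇒ 0x4C005 (P1/RW0/US1/PS0)
  → PROTECTION_VIOLATION  (4 entries read)
#3 VA=0x10100410F62 (w,user):
  lvl0: tbl 0x32, slot 2 ⇒ 0x50007 (P1/RW1/US1/PS0)
  lvl1: tbl 0x50, slot 4 ⇒ 0x52007 (P1/RW1/US1/PS0)
  lvl2: tbl 0x52, slot 2 ⇒ 0x55007 (P1/RW1/US1/PS0)
  lvl3: tbl 0x55, slot 16 ⇒ 0x59003 (P1/RW1/US0/PS0)
  → PROTECTION_VIOLATION  (4 entries read)

Entries read for #3: 4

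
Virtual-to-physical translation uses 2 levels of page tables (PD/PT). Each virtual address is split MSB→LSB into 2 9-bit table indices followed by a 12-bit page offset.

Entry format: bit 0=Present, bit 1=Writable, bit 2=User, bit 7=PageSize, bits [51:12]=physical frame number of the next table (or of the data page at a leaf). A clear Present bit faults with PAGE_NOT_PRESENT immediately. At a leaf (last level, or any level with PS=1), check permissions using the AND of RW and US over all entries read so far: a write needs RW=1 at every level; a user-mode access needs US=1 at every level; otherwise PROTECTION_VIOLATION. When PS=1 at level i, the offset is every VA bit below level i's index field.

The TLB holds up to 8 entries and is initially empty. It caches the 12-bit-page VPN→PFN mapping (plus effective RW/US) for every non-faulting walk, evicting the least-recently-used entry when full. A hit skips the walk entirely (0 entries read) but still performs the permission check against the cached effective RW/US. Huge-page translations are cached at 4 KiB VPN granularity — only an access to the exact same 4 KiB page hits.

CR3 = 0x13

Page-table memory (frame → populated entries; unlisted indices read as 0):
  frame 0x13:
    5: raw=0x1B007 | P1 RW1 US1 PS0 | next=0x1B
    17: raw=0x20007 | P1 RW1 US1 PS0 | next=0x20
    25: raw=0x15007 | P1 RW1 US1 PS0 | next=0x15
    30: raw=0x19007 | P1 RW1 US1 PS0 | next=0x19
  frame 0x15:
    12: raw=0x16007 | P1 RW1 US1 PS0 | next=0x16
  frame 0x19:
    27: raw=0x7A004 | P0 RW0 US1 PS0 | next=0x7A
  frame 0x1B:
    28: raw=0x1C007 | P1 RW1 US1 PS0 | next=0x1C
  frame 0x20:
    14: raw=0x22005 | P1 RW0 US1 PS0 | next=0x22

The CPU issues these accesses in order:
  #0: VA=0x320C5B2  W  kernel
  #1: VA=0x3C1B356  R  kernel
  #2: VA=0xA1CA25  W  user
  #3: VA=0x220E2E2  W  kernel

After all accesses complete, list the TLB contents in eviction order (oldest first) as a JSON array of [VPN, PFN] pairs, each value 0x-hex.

Trace:
#0 VA=0x320C5B2 (w,kernel):
  L0 @0x13[25] → 0x15007  P=1,RW=1,US=1,PS=0
  L1 @0x15[12] → 0x16007  P=1,RW=1,US=1,PS=0
  ⇒ phys 0x165B2  [2 reads]
#1 VA=0x3C1B356 (r,kernel):
  L0 @0x13[30] → 0x19007  P=1,RW=1,US=1,PS=0
  L1 @0x19[27] → 0x7A004  P=0,RW=0,US=1,PS=0
  ⇒ fault: PAGE_NOT_PRESENT  — 2 lookups
#2 VA=0xA1CA25 (w,user):
  L0 @0x13[5] → 0x1B007  P=1,RW=1,US=1,PS=0
  L1 @0x1B[28] → 0x1C007  P=1,RW=1,US=1,PS=0
  ⇒ phys 0x1CA25  [2 reads]
#3 VA=0x220E2E2 (w,kernel):
  L0 @0x13[17] → 0x20007  P=1,RW=1,US=1,PS=0
  L1 @0x20[14] → 0x22005  P=1,RW=0,US=1,PS=0
  ⇒ fault: PROTECTION_VIOLATION  — 2 lookups

TLB: [["0x320C", "0x16"], ["0xA1C", "0x1C"]]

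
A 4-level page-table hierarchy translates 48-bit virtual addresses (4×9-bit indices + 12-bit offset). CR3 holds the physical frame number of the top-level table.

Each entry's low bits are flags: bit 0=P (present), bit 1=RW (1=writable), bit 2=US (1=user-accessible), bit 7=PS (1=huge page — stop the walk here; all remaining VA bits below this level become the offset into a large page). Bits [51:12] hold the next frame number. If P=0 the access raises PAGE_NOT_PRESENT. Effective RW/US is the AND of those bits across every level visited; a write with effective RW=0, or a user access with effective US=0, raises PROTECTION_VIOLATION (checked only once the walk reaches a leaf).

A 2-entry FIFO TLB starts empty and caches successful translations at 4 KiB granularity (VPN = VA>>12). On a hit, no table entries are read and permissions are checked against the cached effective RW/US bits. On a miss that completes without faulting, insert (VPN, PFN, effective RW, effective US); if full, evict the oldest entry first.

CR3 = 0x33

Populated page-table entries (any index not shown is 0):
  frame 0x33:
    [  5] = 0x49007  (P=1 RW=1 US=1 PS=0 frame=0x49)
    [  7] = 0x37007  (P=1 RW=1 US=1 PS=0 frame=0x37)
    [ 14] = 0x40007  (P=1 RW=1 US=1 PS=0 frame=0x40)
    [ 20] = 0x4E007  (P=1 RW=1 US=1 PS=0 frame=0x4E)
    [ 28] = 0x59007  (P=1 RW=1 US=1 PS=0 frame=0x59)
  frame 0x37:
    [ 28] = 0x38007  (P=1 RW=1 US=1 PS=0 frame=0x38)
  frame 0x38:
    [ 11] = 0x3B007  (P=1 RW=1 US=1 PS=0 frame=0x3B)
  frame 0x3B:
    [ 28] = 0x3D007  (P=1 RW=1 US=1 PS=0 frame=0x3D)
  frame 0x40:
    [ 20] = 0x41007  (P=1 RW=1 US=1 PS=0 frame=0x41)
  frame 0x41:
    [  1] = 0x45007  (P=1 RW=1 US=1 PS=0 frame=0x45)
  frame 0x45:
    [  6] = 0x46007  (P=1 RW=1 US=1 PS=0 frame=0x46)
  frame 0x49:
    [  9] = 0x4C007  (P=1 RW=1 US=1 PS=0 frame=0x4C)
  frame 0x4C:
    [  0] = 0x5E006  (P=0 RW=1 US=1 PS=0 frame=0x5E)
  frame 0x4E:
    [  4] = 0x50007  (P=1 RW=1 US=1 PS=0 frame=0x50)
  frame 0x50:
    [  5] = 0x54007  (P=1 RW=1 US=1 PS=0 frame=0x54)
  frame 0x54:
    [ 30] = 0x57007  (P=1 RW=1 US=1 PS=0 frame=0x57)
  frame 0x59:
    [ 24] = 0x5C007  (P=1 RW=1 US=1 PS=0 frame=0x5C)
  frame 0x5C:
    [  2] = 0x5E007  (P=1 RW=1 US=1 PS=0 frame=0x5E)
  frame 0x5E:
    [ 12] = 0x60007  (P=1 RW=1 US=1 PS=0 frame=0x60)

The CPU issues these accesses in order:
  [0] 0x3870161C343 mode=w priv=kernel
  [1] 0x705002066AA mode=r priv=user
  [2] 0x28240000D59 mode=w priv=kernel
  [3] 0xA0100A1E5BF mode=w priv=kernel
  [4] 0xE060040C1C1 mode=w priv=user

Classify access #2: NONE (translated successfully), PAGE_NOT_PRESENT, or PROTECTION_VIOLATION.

Walk each access:
#0 VA=0x3870161C343 (w,kernel):
  L0: frame=0x33 idx=7 entry=0x37007 [P=1 RW=1 US=1 PS=0]
  L1: frame=0x37 idx=28 entry=0x38007 [P=1 RW=1 US=1 PS=0]
  L2: frame=0x38 idx=11 entry=0x3B007 [P=1 RW=1 US=1 PS=0]
  L3: frame=0x3B idx=28 entry=0x3D007 [P=1 RW=1 US=1 PS=0]
  → PA=0x3D343  (4 entries read)
#1 VA=0x705002066AA (r,user):
  L0: frame=0x33 idx=14 entry=0x40007 [P=1 RW=1 US=1 PS=0]
  L1: frame=0x40 idx=20 entry=0x41007 [P=1 RW=1 US=1 PS=0]
  L2: frame=0x41 idx=1 entry=0x45007 [P=1 RW=1 US=1 PS=0]
  L3: frame=0x45 idx=6 entry=0x46007 [P=1 RW=1 US=1 PS=0]
  → PA=0x466AA  (4 entries read)
#2 VA=0x28240000D59 (w,kernel):
  L0: frame=0x33 idx=5 entry=0x49007 [P=1 RW=1 US=1 PS=0]
  L1: frame=0x49 idx=9 entry=0x4C007 [P=1 RW=1 US=1 PS=0]
  L2: frame=0x4C idx=0 entry=0x5E006 [P=0 RW=1 US=1 PS=0]
  ⇒ fault: PAGE_NOT_PRESENT  — 3 lookups
#3 VA=0xA0100A1E5BF (w,kernel):
  L0: frame=0x33 idx=20 entry=0x4E007 [P=1 RW=1 US=1 PS=0]
  L1: frame=0x4E idx=4 entry=0x50007 [P=1 RW=1 US=1 PS=0]
  L2: frame=0x50 idx=5 entry=0x54007 [P=1 RW=1 US=1 PS=0]
  L3: frame=0x54 idx=30 entry=0x57007 [P=1 RW=1 US=1 PS=0]
  → PA=0x575BF  (4 entries read)
#4 VA=0xE060040C1C1 (w,user):
  L0: frame=0x33 idx=28 entry=0x59007 [P=1 RW=1 US=1 PS=0]
  L1: frame=0x59 idx=24 entry=0x5C007 [P=1 RW=1 US=1 PS=0]
  L2: frame=0x5C idx=2 entry=0x5E007 [P=1 RW=1 US=1 PS=0]
  L3: frame=0x5E idx=12 entry=0x60007 [P=1 RW=1 US=1 PS=0]
  → PA=0x601C1  (4 entries read)

Access #2 fault: PAGE_NOT_PRESENT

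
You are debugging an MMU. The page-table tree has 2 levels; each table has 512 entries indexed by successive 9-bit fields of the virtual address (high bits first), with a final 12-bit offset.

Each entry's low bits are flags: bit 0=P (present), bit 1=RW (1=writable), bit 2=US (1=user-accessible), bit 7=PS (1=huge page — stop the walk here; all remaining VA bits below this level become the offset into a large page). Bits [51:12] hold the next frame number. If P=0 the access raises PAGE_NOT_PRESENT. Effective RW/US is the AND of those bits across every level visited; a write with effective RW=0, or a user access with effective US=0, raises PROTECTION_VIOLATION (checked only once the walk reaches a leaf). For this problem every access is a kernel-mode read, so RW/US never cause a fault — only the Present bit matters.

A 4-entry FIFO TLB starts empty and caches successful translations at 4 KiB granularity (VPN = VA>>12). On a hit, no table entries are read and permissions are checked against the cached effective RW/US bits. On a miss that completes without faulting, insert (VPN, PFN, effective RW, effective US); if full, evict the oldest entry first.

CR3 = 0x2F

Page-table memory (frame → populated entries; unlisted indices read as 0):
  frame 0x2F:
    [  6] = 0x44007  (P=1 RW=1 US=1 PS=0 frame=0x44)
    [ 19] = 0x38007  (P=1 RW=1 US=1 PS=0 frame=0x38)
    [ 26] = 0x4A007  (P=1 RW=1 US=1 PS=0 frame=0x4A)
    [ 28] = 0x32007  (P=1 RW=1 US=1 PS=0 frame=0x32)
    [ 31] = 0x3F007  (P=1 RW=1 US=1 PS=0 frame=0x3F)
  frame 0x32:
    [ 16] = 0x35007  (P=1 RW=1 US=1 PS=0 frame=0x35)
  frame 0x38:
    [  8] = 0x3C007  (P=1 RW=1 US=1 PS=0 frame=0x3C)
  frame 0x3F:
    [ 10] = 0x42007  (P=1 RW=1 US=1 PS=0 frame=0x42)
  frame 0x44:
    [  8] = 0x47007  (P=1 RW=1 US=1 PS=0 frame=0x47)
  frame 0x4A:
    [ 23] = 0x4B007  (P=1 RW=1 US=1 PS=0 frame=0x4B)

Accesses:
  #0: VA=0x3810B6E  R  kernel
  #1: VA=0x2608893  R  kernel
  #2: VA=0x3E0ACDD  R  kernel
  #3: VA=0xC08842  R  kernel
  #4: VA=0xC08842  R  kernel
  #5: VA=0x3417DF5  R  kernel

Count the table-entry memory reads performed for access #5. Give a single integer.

Walk each access:
#0 VA=0x3810B6E (r,kernel):
  L0: frame=0x2F idx=28 entry=0x32007 [P=1 RW=1 US=1 PS=0]
  L1: frame=0x32 idx=16 entry=0x35007 [P=1 RW=1 US=1 PS=0]
  ⇒ phys 0x35B6E  [2 reads]
#1 VA=0x2608893 (r,kernel):
  L0: frame=0x2F idx=19 entry=0x38007 [P=1 RW=1 US=1 PS=0]
  L1: frame=0x38 idx=8 entry=0x3C007 [P=1 RW=1 US=1 PS=0]
  ⇒ phys 0x3C893  [2 reads]
#2 VA=0x3E0ACDD (r,kernel):
  L0: frame=0x2F idx=31 entry=0x3F007 [P=1 RW=1 US=1 PS=0]
  L1: frame=0x3F idx=10 entry=0x42007 [P=1 RW=1 US=1 PS=0]
  ⇒ phys 0x42CDD  [2 reads]
#3 VA=0xC08842 (r,kernel):
  L0: frame=0x2F idx=6 entry=0x44007 [P=1 RW=1 US=1 PS=0]
  L1: frame=0x44 idx=8 entry=0x47007 [P=1 RW=1 US=1 PS=0]
  ⇒ phys 0x47842  [2 reads]
#4 VA=0xC08842 (r,kernel):
  TLB hit vpn=0xC08 → PA=0x47842
#5 VA=0x3417DF5 (r,kernel):
  L0: frame=0x2F idx=26 entry=0x4A007 [P=1 RW=1 US=1 PS=0]
  L1: frame=0x4A idx=23 entry=0x4B007 [P=1 RW=1 US=1 PS=0]
  ⇒ phys 0x4BDF5  [2 reads]

Entries read for #5: 2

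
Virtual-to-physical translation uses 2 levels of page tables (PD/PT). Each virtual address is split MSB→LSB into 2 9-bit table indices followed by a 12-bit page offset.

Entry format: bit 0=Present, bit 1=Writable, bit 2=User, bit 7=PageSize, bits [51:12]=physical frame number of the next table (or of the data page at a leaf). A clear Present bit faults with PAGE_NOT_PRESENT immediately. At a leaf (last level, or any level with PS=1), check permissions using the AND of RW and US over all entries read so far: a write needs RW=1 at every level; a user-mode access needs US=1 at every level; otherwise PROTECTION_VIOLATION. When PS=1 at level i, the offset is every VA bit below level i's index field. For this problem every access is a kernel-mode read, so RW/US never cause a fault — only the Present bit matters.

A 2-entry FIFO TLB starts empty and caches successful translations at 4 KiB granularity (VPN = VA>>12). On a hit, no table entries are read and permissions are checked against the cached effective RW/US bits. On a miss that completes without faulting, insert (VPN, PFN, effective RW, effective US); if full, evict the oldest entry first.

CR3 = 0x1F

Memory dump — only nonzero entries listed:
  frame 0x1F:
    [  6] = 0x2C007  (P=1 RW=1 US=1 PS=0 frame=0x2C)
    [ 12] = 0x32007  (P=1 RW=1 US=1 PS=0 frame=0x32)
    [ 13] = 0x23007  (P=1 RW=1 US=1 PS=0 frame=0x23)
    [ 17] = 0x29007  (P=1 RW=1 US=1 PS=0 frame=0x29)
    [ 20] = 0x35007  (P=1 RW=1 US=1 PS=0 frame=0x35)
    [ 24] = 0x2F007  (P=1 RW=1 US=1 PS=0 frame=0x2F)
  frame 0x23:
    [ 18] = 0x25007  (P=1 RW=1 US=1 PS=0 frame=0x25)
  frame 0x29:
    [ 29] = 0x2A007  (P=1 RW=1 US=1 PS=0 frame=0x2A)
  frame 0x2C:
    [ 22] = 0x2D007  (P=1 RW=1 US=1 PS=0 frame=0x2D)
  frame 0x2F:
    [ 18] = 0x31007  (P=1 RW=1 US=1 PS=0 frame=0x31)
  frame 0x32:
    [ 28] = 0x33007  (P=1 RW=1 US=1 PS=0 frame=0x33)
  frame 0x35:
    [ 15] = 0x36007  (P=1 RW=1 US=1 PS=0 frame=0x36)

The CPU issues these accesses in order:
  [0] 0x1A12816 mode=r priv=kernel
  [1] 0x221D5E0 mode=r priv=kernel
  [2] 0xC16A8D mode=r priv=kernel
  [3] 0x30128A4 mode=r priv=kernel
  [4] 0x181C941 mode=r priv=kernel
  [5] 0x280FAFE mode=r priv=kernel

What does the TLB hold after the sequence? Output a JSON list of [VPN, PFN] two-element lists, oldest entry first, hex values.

Walk each access:
#0 VA=0x1A12816 (r,kernel):
  [0] read 0x1F idx=13: raw=0x23007 flags P=1 W=1 U=1 S=0
  [1] read 0x23 idx=18: raw=0x25007 flags P=1 W=1 U=1 S=0
  ⇒ phys 0x25816  [2 reads]
#1 VA=0x221D5E0 (r,kernel):
  [0] read 0x1F idx=17: raw=0x29007 flags P=1 W=1 U=1 S=0
  [1] read 0x29 idx=29: raw=0x2A007 flags P=1 W=1 U=1 S=0
  ⇒ phys 0x2A5E0  [2 reads]
#2 VA=0xC16A8D (r,kernel):
  [0] read 0x1F idx=6: raw=0x2C007 flags P=1 W=1 U=1 S=0
  [1] read 0x2C idx=22: raw=0x2D007 flags P=1 W=1 U=1 S=0
  ⇒ phys 0x2DA8D  [2 reads]
#3 VA=0x30128A4 (r,kernel):
  [0] read 0x1F idx=24: raw=0x2F007 flags P=1 W=1 U=1 S=0
  [1] read 0x2F idx=18: raw=0x31007 flags P=1 W=1 U=1 S=0
  ⇒ phys 0x318A4  [2 reads]
#4 VA=0x181C941 (r,kernel):
  [0] read 0x1F idx=12: raw=0x32007 flags P=1 W=1 U=1 S=0
  [1] read 0x32 idx=28: raw=0x33007 flags P=1 W=1 U=1 S=0
  ⇒ phys 0x33941  [2 reads]
#5 VA=0x280FAFE (r,kernel):
  [0] read 0x1F idx=20: raw=0x35007 flags P=1 W=1 U=1 S=0
  [1] read 0x35 idx=15: raw=0x36007 flags P=1 W=1 U=1 S=0
  ⇒ phys 0x36AFE  [2 reads]

TLB: [["0x181C", "0x33"], ["0x280F", "0x36"]]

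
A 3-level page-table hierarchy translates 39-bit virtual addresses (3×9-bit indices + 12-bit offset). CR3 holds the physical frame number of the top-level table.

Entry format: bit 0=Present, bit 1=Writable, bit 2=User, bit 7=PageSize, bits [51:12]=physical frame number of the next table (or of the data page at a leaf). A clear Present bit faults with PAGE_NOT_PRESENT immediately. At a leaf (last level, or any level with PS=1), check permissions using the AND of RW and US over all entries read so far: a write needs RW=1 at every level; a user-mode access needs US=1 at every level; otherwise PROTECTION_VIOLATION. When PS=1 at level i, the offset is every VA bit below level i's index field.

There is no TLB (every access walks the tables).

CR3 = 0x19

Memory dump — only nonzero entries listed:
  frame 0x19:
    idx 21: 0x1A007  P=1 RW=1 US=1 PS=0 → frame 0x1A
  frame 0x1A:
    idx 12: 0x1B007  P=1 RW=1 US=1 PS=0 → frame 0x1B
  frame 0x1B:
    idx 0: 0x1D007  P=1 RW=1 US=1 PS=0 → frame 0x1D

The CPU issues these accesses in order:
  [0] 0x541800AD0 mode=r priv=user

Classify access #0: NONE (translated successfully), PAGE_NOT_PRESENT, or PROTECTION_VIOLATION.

Trace:
#0 VA=0x541800AD0 (r,user):
  L0: frame=0x19 idx=21 entry=0x1A007 [P=1 RW=1 US=1 PS=0]
  L1: frame=0x1A idx=12 entry=0x1B007 [P=1 RW=1 US=1 PS=0]
  L2: frame=0x1B idx=0 entry=0x1D007 [P=1 RW=1 US=1 PS=0]
  → PA=0x1DAD0  (3 entries read)

Access #0 fault: NONE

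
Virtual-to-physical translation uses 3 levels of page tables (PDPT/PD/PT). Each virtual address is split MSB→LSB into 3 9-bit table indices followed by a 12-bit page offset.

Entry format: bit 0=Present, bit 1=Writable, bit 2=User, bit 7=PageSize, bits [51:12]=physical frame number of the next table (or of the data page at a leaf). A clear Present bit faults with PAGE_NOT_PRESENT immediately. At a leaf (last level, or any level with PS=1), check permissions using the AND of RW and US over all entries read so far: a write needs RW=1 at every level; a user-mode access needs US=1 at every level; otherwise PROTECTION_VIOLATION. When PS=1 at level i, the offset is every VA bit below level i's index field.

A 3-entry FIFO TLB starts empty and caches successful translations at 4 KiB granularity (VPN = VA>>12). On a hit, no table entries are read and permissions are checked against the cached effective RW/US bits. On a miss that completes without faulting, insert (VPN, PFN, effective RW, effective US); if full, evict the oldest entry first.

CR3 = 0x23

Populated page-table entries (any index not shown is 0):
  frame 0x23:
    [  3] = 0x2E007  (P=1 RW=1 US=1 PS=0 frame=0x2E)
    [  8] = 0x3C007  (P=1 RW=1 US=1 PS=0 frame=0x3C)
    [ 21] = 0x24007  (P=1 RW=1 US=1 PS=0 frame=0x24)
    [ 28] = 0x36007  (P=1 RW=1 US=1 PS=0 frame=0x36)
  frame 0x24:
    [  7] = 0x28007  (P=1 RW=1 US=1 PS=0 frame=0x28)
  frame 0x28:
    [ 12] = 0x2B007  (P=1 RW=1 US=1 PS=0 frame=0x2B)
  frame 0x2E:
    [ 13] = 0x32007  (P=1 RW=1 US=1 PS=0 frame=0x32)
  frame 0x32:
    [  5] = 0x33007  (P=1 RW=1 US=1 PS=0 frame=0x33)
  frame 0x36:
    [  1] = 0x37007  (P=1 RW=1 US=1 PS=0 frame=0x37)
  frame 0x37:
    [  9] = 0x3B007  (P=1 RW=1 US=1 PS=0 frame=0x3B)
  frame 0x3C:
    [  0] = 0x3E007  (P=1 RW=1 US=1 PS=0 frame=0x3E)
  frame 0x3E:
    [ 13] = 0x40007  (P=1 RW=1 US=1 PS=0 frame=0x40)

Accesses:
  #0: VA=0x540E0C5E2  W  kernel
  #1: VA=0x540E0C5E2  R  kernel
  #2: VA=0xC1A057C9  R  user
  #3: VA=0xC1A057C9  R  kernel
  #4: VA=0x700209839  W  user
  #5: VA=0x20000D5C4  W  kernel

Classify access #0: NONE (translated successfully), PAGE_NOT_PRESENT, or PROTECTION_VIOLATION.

Per-access translation:
#0 VA=0x540E0C5E2 (w,kernel):
  lvl0: tbl 0x23, slot 21 ⇒ 0x24007 (P1/RW1/US1/PS0)
  lvl1: tbl 0x24, slot 7 ⇒ 0x28007 (P1/RW1/US1/PS0)
  lvl2: tbl 0x28, slot 12 ⇒ 0x2B007 (P1/RW1/US1/PS0)
  ✓ 0x2B5E2  — 3 lookups
#1 VA=0x540E0C5E2 (r,kernel):
  TLB hit vpn=0x540E0C → PA=0x2B5E2
#2 VA=0xC1A057C9 (r,user):
  lvl0: tbl 0x23, slot 3 ⇒ 0x2E007 (P1/RW1/US1/PS0)
  lvl1: tbl 0x2E, slot 13 ⇒ 0x32007 (P1/RW1/US1/PS0)
  lvl2: tbl 0x32, slot 5 ⇒ 0x33007 (P1/RW1/US1/PS0)
  ✓ 0x337C9  — 3 lookups
#3 VA=0xC1A057C9 (r,kernel):
  TLB hit vpn=0xC1A05 → PA=0x337C9
#4 VA=0x700209839 (w,user):
  lvl0: tbl 0x23, slot 28 ⇒ 0x36007 (P1/RW1/US1/PS0)
  lvl1: tbl 0x36, slot 1 ⇒ 0x37007 (P1/RW1/US1/PS0)
  lvl2: tbl 0x37, slot 9 ⇒ 0x3B007 (P1/RW1/US1/PS0)
  ✓ 0x3B839  — 3 lookups
#5 VA=0x20000D5C4 (w,kernel):
  lvl0: tbl 0x23, slot 8 ⇒ 0x3C007 (P1/RW1/US1/PS0)
  lvl1: tbl 0x3C, slot 0 ⇒ 0x3E007 (P1/RW1/US1/PS0)
  lvl2: tbl 0x3E, slot 13 ⇒ 0x40007 (P1/RW1/US1/PS0)
  ✓ 0x405C4  — 3 lookups

Access #0 fault: NONE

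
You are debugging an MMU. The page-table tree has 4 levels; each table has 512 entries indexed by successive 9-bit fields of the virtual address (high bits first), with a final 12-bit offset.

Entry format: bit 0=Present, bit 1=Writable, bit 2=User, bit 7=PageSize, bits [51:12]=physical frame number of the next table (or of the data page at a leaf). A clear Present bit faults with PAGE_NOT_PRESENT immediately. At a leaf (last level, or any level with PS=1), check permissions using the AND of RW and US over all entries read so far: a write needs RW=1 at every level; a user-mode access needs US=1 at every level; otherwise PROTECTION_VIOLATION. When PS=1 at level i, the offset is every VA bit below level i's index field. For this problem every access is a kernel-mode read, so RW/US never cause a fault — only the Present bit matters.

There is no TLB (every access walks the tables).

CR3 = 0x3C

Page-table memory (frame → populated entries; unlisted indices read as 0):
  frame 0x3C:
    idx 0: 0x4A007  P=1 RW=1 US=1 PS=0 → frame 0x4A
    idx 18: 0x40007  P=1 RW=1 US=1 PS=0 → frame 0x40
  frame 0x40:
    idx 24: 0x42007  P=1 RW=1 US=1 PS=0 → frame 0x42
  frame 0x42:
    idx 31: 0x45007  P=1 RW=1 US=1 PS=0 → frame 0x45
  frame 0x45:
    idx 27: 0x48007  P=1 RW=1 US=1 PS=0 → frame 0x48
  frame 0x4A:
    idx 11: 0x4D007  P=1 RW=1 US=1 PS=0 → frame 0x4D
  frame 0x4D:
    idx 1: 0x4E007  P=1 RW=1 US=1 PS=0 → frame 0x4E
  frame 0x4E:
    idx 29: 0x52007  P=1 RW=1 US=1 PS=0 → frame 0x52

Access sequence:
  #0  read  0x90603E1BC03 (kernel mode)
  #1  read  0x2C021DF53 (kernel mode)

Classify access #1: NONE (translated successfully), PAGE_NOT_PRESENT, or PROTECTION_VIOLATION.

Walk each access:
#0 VA=0x90603E1BC03 (r,kernel):
  lvl0: tbl 0x3C, slot 18 ⇒ 0x40007 (P1/RW1/US1/PS0)
  lvl1: tbl 0x40, slot 24 ⇒ 0x42007 (P1/RW1/US1/PS0)
  lvl2: tbl 0x42, slot 31 ⇒ 0x45007 (P1/RW1/US1/PS0)
  lvl3: tbl 0x45, slot 27 ⇒ 0x48007 (P1/RW1/US1/PS0)
  ✓ 0x48C03  — 4 lookups
#1 VA=0x2C021DF53 (r,kernel):
  lvl0: tbl 0x3C, slot 0 ⇒ 0x4A007 (P1/RW1/US1/PS0)
  lvl1: tbl 0x4A, slot 11 ⇒ 0x4D007 (P1/RW1/US1/PS0)
  lvl2: tbl 0x4D, slot 1 ⇒ 0x4E007 (P1/RW1/US1/PS0)
  lvl3: tbl 0x4E, slot 29 ⇒ 0x52007 (P1/RW1/US1/PS0)
  ✓ 0x52F53  — 4 lookups

Access #1 fault: NONE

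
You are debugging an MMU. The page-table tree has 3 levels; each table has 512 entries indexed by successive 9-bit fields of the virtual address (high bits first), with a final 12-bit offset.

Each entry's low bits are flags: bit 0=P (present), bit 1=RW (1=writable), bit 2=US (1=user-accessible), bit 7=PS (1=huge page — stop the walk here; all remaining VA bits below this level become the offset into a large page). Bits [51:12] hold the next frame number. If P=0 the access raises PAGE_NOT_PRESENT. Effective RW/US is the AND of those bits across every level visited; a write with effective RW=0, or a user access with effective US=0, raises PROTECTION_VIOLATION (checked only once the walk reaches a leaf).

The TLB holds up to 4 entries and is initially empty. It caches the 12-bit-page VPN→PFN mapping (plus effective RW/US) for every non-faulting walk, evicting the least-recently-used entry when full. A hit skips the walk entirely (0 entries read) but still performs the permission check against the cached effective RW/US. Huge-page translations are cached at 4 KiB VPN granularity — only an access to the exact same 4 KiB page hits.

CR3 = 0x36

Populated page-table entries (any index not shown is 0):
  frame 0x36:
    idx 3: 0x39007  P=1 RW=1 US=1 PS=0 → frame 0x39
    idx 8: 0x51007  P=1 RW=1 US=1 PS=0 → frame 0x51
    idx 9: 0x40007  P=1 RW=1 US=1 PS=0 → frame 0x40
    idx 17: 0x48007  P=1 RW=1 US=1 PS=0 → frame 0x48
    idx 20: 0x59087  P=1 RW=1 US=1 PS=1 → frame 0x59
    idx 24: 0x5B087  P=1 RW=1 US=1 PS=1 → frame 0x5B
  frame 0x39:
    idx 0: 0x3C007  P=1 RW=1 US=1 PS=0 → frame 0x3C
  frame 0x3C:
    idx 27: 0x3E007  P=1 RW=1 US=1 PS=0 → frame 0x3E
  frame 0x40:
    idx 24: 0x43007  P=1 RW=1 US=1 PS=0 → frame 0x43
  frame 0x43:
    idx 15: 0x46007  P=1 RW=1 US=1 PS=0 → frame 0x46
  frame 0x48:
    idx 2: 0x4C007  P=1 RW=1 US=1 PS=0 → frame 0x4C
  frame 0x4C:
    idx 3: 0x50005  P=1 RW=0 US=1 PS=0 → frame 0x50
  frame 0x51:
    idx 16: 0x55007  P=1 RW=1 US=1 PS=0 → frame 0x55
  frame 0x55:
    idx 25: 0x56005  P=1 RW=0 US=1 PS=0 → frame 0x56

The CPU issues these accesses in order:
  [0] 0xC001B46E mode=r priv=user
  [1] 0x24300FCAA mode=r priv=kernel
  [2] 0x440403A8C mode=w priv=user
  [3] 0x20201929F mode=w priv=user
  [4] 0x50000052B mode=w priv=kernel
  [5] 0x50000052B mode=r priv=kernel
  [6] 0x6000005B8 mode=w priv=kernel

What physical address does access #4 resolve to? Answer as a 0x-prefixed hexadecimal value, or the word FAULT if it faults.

Trace:
#0 VA=0xC001B46E (r,user):
  [0] read 0x36 idx=3: raw=0x39007 flags P=1 W=1 U=1 S=0
  [1] read 0x39 idx=0: raw=0x3C007 flags P=1 W=1 U=1 S=0
  [2] read 0x3C idx=27: raw=0x3E007 flags P=1 W=1 U=1 S=0
  ⇒ phys 0x3E46E  [3 reads]
#1 VA=0x24300FCAA (r,kernel):
  [0] read 0x36 idx=9: raw=0x40007 flags P=1 W=1 U=1 S=0
  [1] read 0x40 idx=24: raw=0x43007 flags P=1 W=1 U=1 S=0
  [2] read 0x43 idx=15: raw=0x46007 flags P=1 W=1 U=1 S=0
  ⇒ phys 0x46CAA  [3 reads]
#2 VA=0x440403A8C (w,user):
  [0] read 0x36 idx=17: raw=0x48007 flags P=1 W=1 U=1 S=0
  [1] read 0x48 idx=2: raw=0x4C007 flags P=1 W=1 U=1 S=0
  [2] read 0x4C idx=3: raw=0x50005 flags P=1 W=0 U=1 S=0
  ⇒ fault: PROTECTION_VIOLATION  — 3 lookups
#3 VA=0x20201929F (w,user):
  [0] read 0x36 idx=8: raw=0x51007 flags P=1 W=1 U=1 S=0
  [1] read 0x51 idx=16: raw=0x55007 flags P=1 W=1 U=1 S=0
  [2] read 0x55 idx=25: raw=0x56005 flags P=1 W=0 U=1 S=0
  ⇒ fault: PROTECTION_VIOLATION  — 3 lookups
#4 VA=0x50000052B (w,kernel):
  [0] read 0x36 idx=20: raw=0x59087 flags P=1 W=1 U=1 S=1
  ⇒ phys 0x5952B (huge @L0)  [1 reads]
#5 VA=0x50000052B (r,kernel):
  TLB hit vpn=0x500000 → PA=0x5952B
#6 VA=0x6000005B8 (w,kernel):
  [0] read 0x36 idx=24: raw=0x5B087 flags P=1 W=1 U=1 S=1
  ⇒ phys 0x5B5B8 (huge @L0)  [1 reads]

Access #4 PA: 0x5952B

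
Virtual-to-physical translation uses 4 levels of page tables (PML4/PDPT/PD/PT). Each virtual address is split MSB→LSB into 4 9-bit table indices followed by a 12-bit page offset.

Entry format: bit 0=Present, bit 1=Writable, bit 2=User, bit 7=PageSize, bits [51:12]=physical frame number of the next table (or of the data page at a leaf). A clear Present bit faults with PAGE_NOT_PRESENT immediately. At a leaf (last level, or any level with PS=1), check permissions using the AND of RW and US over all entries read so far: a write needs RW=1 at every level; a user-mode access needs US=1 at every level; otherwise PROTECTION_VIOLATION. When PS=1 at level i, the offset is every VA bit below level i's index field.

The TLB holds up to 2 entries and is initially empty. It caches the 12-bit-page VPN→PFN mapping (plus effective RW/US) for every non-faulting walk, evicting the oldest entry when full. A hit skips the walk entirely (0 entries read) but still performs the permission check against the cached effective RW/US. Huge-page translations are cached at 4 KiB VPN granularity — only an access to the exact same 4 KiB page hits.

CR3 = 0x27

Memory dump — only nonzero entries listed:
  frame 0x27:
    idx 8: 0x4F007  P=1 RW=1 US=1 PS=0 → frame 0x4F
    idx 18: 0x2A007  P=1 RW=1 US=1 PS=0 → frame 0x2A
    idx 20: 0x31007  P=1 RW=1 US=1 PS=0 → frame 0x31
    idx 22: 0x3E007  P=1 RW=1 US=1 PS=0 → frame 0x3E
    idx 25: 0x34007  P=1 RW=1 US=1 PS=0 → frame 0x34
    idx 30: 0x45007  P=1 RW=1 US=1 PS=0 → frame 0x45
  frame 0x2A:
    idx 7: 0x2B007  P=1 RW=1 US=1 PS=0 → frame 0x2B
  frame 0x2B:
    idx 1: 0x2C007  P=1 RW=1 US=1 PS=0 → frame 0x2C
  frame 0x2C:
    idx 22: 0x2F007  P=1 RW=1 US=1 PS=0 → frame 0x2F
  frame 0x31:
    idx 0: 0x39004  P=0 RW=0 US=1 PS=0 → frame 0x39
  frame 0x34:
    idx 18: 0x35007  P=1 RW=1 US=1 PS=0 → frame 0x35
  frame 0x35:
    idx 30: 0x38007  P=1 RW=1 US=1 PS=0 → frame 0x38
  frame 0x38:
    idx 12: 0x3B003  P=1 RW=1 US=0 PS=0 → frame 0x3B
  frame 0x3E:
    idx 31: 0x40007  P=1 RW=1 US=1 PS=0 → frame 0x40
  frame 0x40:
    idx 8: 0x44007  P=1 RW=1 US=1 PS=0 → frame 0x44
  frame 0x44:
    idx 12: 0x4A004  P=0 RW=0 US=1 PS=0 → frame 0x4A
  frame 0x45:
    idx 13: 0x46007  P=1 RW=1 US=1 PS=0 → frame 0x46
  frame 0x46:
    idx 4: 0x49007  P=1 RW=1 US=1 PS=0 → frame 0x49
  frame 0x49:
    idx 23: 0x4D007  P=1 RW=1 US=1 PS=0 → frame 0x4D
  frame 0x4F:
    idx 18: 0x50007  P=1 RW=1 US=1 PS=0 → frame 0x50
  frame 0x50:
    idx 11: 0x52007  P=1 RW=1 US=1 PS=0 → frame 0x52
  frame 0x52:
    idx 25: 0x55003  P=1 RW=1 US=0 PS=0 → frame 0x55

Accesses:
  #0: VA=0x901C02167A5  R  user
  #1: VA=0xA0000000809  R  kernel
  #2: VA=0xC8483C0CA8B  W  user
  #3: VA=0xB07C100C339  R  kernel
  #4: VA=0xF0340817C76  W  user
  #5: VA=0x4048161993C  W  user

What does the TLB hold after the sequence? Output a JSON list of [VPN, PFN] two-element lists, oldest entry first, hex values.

Per-access translation:
#0 VA=0x901C02167A5 (r,user):
  L0: frame=0x27 idx=18 entry=0x2A007 [P=1 RW=1 US=1 PS=0]
  L1: frame=0x2A idx=7 entry=0x2B007 [P=1 RW=1 US=1 PS=0]
  L2: frame=0x2B idx=1 entry=0x2C007 [P=1 RW=1 US=1 PS=0]
  L3: frame=0x2C idx=22 entry=0x2F007 [P=1 RW=1 US=1 PS=0]
  ⇒ phys 0x2F7A5  [4 reads]
#1 VA=0xA0000000809 (r,kernel):
  L0: frame=0x27 idx=20 entry=0x31007 [P=1 RW=1 US=1 PS=0]
  L1: frame=0x31 idx=0 entry=0x39004 [P=0 RW=0 US=1 PS=0]
  ✗ PAGE_NOT_PRESENT  [2 reads]
#2 VA=0xC8483C0CA8B (w,user):
  L0: frame=0x27 idx=25 entry=0x34007 [P=1 RW=1 US=1 PS=0]
  L1: frame=0x34 idx=18 entry=0x35007 [P=1 RW=1 US=1 PS=0]
  L2: frame=0x35 idx=30 entry=0x38007 [P=1 RW=1 US=1 PS=0]
  L3: frame=0x38 idx=12 entry=0x3B003 [P=1 RW=1 US=0 PS=0]
  ✗ PROTECTION_VIOLATION  [4 reads]
#3 VA=0xB07C100C339 (r,kernel):
  L0: frame=0x27 idx=22 entry=0x3E007 [P=1 RW=1 US=1 PS=0]
  L1: frame=0x3E idx=31 entry=0x40007 [P=1 RW=1 US=1 PS=0]
  L2: frame=0x40 idx=8 entry=0x44007 [P=1 RW=1 US=1 PS=0]
  L3: frame=0x44 idx=12 entry=0x4A004 [P=0 RW=0 US=1 PS=0]
  ✗ PAGE_NOT_PRESENT  [4 reads]
#4 VA=0xF0340817C76 (w,user):
  L0: frame=0x27 idx=30 entry=0x45007 [P=1 RW=1 US=1 PS=0]
  L1: frame=0x45 idx=13 entry=0x46007 [P=1 RW=1 US=1 PS=0]
  L2: frame=0x46 idx=4 entry=0x49007 [P=1 RW=1 US=1 PS=0]
  L3: frame=0x49 idx=23 entry=0x4D007 [P=1 RW=1 US=1 PS=0]
  ⇒ phys 0x4DC76  [4 reads]
#5 VA=0x4048161993C (w,user):
  L0: frame=0x27 idx=8 entry=0x4F007 [P=1 RW=1 US=1 PS=0]
  L1: frame=0x4F idx=18 entry=0x50007 [P=1 RW=1 US=1 PS=0]
  L2: frame=0x50 idx=11 entry=0x52007 [P=1 RW=1 US=1 PS=0]
  L3: frame=0x52 idx=25 entry=0x55003 [P=1 RW=1 US=0 PS=0]
  ✗ PROTECTION_VIOLATION  [4 reads]

TLB: [["0x901C0216", "0x2F"], ["0xF0340817", "0x4D"]]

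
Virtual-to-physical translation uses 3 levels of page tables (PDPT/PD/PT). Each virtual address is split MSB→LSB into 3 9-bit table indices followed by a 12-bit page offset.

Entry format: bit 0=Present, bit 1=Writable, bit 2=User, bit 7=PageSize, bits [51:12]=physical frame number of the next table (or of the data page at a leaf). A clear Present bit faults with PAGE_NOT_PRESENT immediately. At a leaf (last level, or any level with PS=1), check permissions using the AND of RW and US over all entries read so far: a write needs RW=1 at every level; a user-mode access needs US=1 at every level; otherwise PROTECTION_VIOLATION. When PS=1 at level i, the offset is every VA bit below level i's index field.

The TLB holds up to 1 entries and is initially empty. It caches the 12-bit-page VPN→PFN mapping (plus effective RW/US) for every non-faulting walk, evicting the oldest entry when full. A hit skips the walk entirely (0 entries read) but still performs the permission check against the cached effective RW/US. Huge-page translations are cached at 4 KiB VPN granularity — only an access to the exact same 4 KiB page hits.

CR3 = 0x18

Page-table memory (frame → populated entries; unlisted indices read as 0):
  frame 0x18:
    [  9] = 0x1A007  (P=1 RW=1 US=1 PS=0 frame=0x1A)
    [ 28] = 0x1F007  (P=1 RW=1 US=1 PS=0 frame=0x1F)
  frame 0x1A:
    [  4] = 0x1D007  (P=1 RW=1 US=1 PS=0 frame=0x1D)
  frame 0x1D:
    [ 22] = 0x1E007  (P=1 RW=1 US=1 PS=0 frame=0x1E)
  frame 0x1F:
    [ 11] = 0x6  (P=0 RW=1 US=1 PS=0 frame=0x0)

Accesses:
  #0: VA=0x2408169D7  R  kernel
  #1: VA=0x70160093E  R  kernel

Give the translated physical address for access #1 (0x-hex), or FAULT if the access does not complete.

Walk each access:
#0 VA=0x2408169D7 (r,kernel):
  [0] read 0x18 idx=9: raw=0x1A007 flags P=1 W=1 U=1 S=0
  [1] read 0x1A idx=4: raw=0x1D007 flags P=1 W=1 U=1 S=0
  [2] read 0x1D idx=22: raw=0x1E007 flags P=1 W=1 U=1 S=0
  → PA=0x1E9D7  (3 entries read)
#1 VA=0x70160093E (r,kernel):
  [0] read 0x18 idx=28: raw=0x1F007 flags P=1 W=1 U=1 S=0
  [1] read 0x1F idx=11: raw=0x6 flags P=0 W=1 U=1 S=0
  → PAGE_NOT_PRESENT  (2 entries read)

Access #1 PA: FAULT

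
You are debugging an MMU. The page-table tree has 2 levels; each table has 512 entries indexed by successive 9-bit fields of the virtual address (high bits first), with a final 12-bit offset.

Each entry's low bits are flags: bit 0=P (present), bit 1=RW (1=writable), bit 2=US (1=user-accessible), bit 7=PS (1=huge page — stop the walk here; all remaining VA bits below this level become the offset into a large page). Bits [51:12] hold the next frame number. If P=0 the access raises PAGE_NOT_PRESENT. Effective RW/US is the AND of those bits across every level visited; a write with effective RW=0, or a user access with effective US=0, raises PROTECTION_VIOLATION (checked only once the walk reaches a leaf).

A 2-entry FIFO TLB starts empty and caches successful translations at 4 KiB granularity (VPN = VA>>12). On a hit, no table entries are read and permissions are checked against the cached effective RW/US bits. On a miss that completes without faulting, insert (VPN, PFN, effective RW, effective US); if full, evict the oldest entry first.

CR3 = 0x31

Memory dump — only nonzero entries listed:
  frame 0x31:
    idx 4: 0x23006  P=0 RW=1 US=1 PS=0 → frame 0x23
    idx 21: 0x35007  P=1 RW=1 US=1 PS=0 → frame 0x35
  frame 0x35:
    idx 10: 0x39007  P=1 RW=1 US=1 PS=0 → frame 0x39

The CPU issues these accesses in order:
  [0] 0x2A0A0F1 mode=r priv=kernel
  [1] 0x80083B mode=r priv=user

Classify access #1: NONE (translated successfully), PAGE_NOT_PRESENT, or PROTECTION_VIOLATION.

Trace:
#0 VA=0x2A0A0F1 (r,kernel):
  [0] read 0x31 idx=21: raw=0x35007 flags P=1 W=1 U=1 S=0
  [1] read 0x35 idx=10: raw=0x39007 flags P=1 W=1 U=1 S=0
  ✓ 0x390F1  — 2 lookups
#1 VA=0x80083B (r,user):
  [0] read 0x31 idx=4: raw=0x23006 flags P=0 W=1 U=1 S=0
  → PAGE_NOT_PRESENT  (1 entries read)

Access #1 fault: PAGE_NOT_PRESENT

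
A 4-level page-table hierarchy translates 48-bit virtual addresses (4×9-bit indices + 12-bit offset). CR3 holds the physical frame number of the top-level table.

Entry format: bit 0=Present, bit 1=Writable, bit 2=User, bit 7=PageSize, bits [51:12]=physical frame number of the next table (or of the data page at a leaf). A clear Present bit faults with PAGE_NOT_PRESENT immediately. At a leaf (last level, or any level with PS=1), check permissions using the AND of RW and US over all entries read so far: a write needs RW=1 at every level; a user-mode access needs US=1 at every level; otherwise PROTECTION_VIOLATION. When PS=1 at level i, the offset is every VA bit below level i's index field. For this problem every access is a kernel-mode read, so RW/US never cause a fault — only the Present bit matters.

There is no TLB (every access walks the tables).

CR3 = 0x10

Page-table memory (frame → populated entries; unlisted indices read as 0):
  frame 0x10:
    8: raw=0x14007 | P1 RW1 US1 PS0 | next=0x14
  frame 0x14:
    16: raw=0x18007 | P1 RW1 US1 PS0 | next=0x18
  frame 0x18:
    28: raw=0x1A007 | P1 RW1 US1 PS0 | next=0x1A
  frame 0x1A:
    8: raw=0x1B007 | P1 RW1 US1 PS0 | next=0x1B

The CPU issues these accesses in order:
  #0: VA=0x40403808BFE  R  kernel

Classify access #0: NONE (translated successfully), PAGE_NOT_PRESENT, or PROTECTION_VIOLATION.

Walk each access:
#0 VA=0x40403808BFE (r,kernel):
  [0] read 0x10 idx=8: raw=0x14007 flags P=1 W=1 U=1 S=0
  [1] read 0x14 idx=16: raw=0x18007 flags P=1 W=1 U=1 S=0
  [2] read 0x18 idx=28: raw=0x1A007 flags P=1 W=1 U=1 S=0
  [3] read 0x1A idx=8: raw=0x1B007 flags P=1 W=1 U=1 S=0
  ⇒ phys 0x1BBFE  [4 reads]

Access #0 fault: NONE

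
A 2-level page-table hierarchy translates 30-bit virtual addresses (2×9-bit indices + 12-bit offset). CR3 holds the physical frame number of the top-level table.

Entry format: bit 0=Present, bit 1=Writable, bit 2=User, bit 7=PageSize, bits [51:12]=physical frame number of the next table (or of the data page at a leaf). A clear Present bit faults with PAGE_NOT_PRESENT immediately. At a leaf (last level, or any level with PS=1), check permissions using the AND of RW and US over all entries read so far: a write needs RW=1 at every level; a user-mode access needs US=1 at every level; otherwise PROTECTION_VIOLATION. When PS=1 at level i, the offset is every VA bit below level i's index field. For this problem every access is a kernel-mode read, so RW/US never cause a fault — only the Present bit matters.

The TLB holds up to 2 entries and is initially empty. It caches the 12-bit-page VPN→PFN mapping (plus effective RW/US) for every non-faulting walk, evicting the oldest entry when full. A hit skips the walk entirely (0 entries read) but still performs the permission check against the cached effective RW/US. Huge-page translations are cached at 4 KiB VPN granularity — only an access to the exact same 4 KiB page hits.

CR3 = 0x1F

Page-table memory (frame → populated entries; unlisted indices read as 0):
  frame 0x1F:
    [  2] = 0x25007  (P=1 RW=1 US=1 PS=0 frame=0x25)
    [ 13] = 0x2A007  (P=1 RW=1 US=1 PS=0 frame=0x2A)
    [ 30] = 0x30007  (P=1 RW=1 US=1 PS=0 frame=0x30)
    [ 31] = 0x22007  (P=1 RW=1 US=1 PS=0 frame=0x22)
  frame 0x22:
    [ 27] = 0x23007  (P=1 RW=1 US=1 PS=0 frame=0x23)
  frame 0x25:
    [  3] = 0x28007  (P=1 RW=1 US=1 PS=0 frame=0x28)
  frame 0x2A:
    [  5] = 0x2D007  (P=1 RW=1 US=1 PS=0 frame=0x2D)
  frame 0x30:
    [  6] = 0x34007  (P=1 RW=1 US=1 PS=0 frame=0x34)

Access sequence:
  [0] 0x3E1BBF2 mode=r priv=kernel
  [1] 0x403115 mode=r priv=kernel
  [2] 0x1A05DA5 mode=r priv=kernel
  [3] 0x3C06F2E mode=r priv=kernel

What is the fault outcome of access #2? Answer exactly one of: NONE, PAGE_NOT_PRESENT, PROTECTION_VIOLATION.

Walk each access:
#0 VA=0x3E1BBF2 (r,kernel):
  L0: frame=0x1F idx=31 entry=0x22007 [P=1 RW=1 US=1 PS=0]
  L1: frame=0x22 idx=27 entry=0x23007 [P=1 RW=1 US=1 PS=0]
  → PA=0x23BF2  (2 entries read)
#1 VA=0x403115 (r,kernel):
  L0: frame=0x1F idx=2 entry=0x25007 [P=1 RW=1 US=1 PS=0]
  L1: frame=0x25 idx=3 entry=0x28007 [P=1 RW=1 US=1 PS=0]
  → PA=0x28115  (2 entries read)
#2 VA=0x1A05DA5 (r,kernel):
  L0: frame=0x1F idx=13 entry=0x2A007 [P=1 RW=1 US=1 PS=0]
  L1: frame=0x2A idx=5 entry=0x2D007 [P=1 RW=1 US=1 PS=0]
  → PA=0x2DDA5  (2 entries read)
#3 VA=0x3C06F2E (r,kernel):
  L0: frame=0x1F idx=30 entry=0x30007 [P=1 RW=1 US=1 PS=0]
  L1: frame=0x30 idx=6 entry=0x34007 [P=1 RW=1 US=1 PS=0]
  → PA=0x34F2E  (2 entries read)

Access #2 fault: NONE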